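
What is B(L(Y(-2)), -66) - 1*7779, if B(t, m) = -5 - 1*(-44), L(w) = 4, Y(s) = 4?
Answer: -7740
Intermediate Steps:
B(t, m) = 39 (B(t, m) = -5 + 44 = 39)
B(L(Y(-2)), -66) - 1*7779 = 39 - 1*7779 = 39 - 7779 = -7740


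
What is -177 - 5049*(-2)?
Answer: 9921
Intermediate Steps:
-177 - 5049*(-2) = -177 - 153*(-66) = -177 + 10098 = 9921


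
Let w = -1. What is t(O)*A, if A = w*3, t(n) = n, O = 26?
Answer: -78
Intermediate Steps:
A = -3 (A = -1*3 = -3)
t(O)*A = 26*(-3) = -78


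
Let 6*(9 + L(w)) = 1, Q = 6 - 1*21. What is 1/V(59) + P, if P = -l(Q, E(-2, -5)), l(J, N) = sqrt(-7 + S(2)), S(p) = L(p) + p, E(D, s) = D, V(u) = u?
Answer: 1/59 - I*sqrt(498)/6 ≈ 0.016949 - 3.7193*I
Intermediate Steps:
Q = -15 (Q = 6 - 21 = -15)
L(w) = -53/6 (L(w) = -9 + (1/6)*1 = -9 + 1/6 = -53/6)
S(p) = -53/6 + p
l(J, N) = I*sqrt(498)/6 (l(J, N) = sqrt(-7 + (-53/6 + 2)) = sqrt(-7 - 41/6) = sqrt(-83/6) = I*sqrt(498)/6)
P = -I*sqrt(498)/6 ≈ -3.7193*I
1/V(59) + P = 1/59 - I*sqrt(498)/6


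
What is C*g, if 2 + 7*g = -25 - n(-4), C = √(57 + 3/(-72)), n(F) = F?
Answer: -23*√8202/84 ≈ -24.798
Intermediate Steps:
C = √8202/12 (C = √(57 + 3*(-1/72)) = √(57 - 1/24) = √(1367/24) = √8202/12 ≈ 7.5471)
g = -23/7 (g = -2/7 + (-25 - 1*(-4))/7 = -2/7 + (-25 + 4)/7 = -2/7 + (⅐)*(-21) = -2/7 - 3 = -23/7 ≈ -3.2857)
C*g = (√8202/12)*(-23/7) = -23*√8202/84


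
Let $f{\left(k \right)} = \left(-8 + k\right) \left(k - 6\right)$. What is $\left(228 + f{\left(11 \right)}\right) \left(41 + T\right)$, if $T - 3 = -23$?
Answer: $5103$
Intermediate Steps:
$T = -20$ ($T = 3 - 23 = -20$)
$f{\left(k \right)} = \left(-8 + k\right) \left(-6 + k\right)$
$\left(228 + f{\left(11 \right)}\right) \left(41 + T\right) = \left(228 + \left(48 + 11^{2} - 154\right)\right) \left(41 - 20\right) = \left(228 + \left(48 + 121 - 154\right)\right) 21 = \left(228 + 15\right) 21 = 243 \cdot 21 = 5103$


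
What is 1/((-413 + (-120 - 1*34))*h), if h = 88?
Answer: -1/49896 ≈ -2.0042e-5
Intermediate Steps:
1/((-413 + (-120 - 1*34))*h) = 1/((-413 + (-120 - 1*34))*88) = 1/((-413 + (-120 - 34))*88) = 1/((-413 - 154)*88) = 1/(-567*88) = 1/(-49896) = -1/49896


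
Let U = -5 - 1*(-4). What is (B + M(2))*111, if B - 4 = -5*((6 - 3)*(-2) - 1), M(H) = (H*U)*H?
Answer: 3885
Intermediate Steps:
U = -1 (U = -5 + 4 = -1)
M(H) = -H² (M(H) = (H*(-1))*H = (-H)*H = -H²)
B = 39 (B = 4 - 5*((6 - 3)*(-2) - 1) = 4 - 5*(3*(-2) - 1) = 4 - 5*(-6 - 1) = 4 - 5*(-7) = 4 + 35 = 39)
(B + M(2))*111 = (39 - 1*2²)*111 = (39 - 1*4)*111 = (39 - 4)*111 = 35*111 = 3885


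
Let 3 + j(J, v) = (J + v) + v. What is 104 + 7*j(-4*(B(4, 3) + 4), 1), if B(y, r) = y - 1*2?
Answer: -71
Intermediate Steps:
B(y, r) = -2 + y (B(y, r) = y - 2 = -2 + y)
j(J, v) = -3 + J + 2*v (j(J, v) = -3 + ((J + v) + v) = -3 + (J + 2*v) = -3 + J + 2*v)
104 + 7*j(-4*(B(4, 3) + 4), 1) = 104 + 7*(-3 - 4*((-2 + 4) + 4) + 2*1) = 104 + 7*(-3 - 4*(2 + 4) + 2) = 104 + 7*(-3 - 4*6 + 2) = 104 + 7*(-3 - 24 + 2) = 104 + 7*(-25) = 104 - 175 = -71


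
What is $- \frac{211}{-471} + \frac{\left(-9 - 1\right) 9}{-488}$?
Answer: $\frac{72679}{114924} \approx 0.63241$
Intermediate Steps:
$- \frac{211}{-471} + \frac{\left(-9 - 1\right) 9}{-488} = \left(-211\right) \left(- \frac{1}{471}\right) + \left(-10\right) 9 \left(- \frac{1}{488}\right) = \frac{211}{471} - - \frac{45}{244} = \frac{211}{471} + \frac{45}{244} = \frac{72679}{114924}$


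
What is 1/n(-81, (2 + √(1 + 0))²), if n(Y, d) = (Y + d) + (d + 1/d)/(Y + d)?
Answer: -324/23369 ≈ -0.013865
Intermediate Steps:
n(Y, d) = Y + d + (d + 1/d)/(Y + d) (n(Y, d) = (Y + d) + (d + 1/d)/(Y + d) = Y + d + (d + 1/d)/(Y + d))
1/n(-81, (2 + √(1 + 0))²) = 1/((1 + ((2 + √(1 + 0))²)² + ((2 + √(1 + 0))²)³ + (2 + √(1 + 0))²*(-81)² + 2*(-81)*((2 + √(1 + 0))²)²)/(((2 + √(1 + 0))²)*(-81 + (2 + √(1 + 0))²))) = 1/((1 + ((2 + √1)²)² + ((2 + √1)²)³ + (2 + √1)²*6561 + 2*(-81)*((2 + √1)²)²)/(((2 + √1)²)*(-81 + (2 + √1)²))) = 1/((1 + ((2 + 1)²)² + ((2 + 1)²)³ + (2 + 1)²*6561 + 2*(-81)*((2 + 1)²)²)/(((2 + 1)²)*(-81 + (2 + 1)²))) = 1/((1 + (3²)² + (3²)³ + 3²*6561 + 2*(-81)*(3²)²)/((3²)*(-81 + 3²))) = 1/((1 + 9² + 9³ + 9*6561 + 2*(-81)*9²)/(9*(-81 + 9))) = 1/((⅑)*(1 + 81 + 729 + 59049 + 2*(-81)*81)/(-72)) = 1/((⅑)*(-1/72)*(1 + 81 + 729 + 59049 - 13122)) = 1/((⅑)*(-1/72)*46738) = 1/(-23369/324) = -324/23369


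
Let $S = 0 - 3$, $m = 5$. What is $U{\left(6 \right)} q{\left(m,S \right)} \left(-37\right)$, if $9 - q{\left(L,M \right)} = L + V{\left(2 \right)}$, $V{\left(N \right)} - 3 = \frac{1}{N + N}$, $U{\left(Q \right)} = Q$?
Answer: $- \frac{333}{2} \approx -166.5$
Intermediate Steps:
$S = -3$
$V{\left(N \right)} = 3 + \frac{1}{2 N}$ ($V{\left(N \right)} = 3 + \frac{1}{N + N} = 3 + \frac{1}{2 N}$)
$q{\left(L,M \right)} = \frac{23}{4} - L$ ($q{\left(L,M \right)} = 9 - \left(L + \left(3 + \frac{1}{2 \cdot 2}\right)\right) = 9 - \left(L + \left(3 + \frac{1}{2} \cdot \frac{1}{2}\right)\right) = 9 - \left(L + \left(3 + \frac{1}{4}\right)\right) = 9 - \left(L + \frac{13}{4}\right) = 9 - \left(\frac{13}{4} + L\right) = \frac{23}{4} - L$)
$U{\left(6 \right)} q{\left(m,S \right)} \left(-37\right) = 6 \left(\frac{23}{4} - 5\right) \left(-37\right) = 6 \cdot \frac{3}{4} \left(-37\right) = \frac{9}{2} \left(-37\right) = - \frac{333}{2}$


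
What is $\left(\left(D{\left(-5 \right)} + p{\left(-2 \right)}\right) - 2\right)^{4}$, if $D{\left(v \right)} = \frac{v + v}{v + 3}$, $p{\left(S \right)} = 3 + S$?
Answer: $256$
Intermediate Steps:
$D{\left(v \right)} = \frac{2 v}{3 + v}$
$\left(\left(D{\left(-5 \right)} + p{\left(-2 \right)}\right) - 2\right)^{4} = \left(\left(2 \left(-5\right) \frac{1}{3 - 5} + \left(3 - 2\right)\right) - 2\right)^{4} = \left(\left(2 \left(-5\right) \frac{1}{-2} + 1\right) - 2\right)^{4} = \left(\left(2 \left(-5\right) \left(- \frac{1}{2}\right) + 1\right) - 2\right)^{4} = \left(\left(5 + 1\right) - 2\right)^{4} = \left(6 - 2\right)^{4} = 4^{4} = 256$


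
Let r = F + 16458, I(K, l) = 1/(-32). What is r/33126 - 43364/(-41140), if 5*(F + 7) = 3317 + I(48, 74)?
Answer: 17124496183/10902429120 ≈ 1.5707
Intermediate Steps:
I(K, l) = -1/32
F = 105023/160 (F = -7 + (3317 - 1/32)/5 = -7 + (1/5)*(106143/32) = -7 + 106143/160 = 105023/160 ≈ 656.39)
r = 2738303/160 (r = 105023/160 + 16458 = 2738303/160 ≈ 17114.)
r/33126 - 43364/(-41140) = (2738303/160)/33126 - 43364/(-41140) = (2738303/160)*(1/33126) - 43364*(-1/41140) = 2738303/5300160 + 10841/10285 = 17124496183/10902429120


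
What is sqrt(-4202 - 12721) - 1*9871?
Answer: -9871 + I*sqrt(16923) ≈ -9871.0 + 130.09*I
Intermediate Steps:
sqrt(-4202 - 12721) - 1*9871 = sqrt(-16923) - 9871 = I*sqrt(16923) - 9871 = -9871 + I*sqrt(16923)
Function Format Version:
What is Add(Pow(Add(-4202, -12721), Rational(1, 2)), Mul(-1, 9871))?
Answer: Add(-9871, Mul(I, Pow(16923, Rational(1, 2)))) ≈ Add(-9871.0, Mul(130.09, I))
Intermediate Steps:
Add(Pow(Add(-4202, -12721), Rational(1, 2)), Mul(-1, 9871)) = Add(Pow(-16923, Rational(1, 2)), -9871) = Add(Mul(I, Pow(16923, Rational(1, 2))), -9871) = Add(-9871, Mul(I, Pow(16923, Rational(1, 2))))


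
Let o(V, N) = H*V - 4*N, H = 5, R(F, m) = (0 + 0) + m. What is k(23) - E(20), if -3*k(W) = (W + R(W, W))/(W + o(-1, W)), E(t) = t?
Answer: -2197/111 ≈ -19.793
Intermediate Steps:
R(F, m) = m (R(F, m) = 0 + m = m)
o(V, N) = -4*N + 5*V (o(V, N) = 5*V - 4*N = -4*N + 5*V)
k(W) = -2*W/(3*(-5 - 3*W)) (k(W) = -(W + W)/(3*(W + (-4*W + 5*(-1)))) = -2*W/(3*(W + (-4*W - 5))) = -2*W/(3*(W + (-5 - 4*W))) = -2*W/(3*(-5 - 3*W)))
k(23) - E(20) = (⅔)*23/(5 + 3*23) - 1*20 = (⅔)*23/(5 + 69) - 20 = (⅔)*23/74 - 20 = (⅔)*23*(1/74) - 20 = 23/111 - 20 = -2197/111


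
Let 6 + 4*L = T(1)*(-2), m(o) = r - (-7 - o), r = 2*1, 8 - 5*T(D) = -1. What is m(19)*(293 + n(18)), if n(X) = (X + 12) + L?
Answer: 44884/5 ≈ 8976.8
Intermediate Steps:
T(D) = 9/5 (T(D) = 8/5 - 1/5*(-1) = 8/5 + 1/5 = 9/5)
r = 2
m(o) = 9 + o (m(o) = 2 - (-7 - o) = 2 + (7 + o) = 9 + o)
L = -12/5 (L = -3/2 + ((9/5)*(-2))/4 = -3/2 + (1/4)*(-18/5) = -3/2 - 9/10 = -12/5 ≈ -2.4000)
n(X) = 48/5 + X (n(X) = (X + 12) - 12/5 = (12 + X) - 12/5 = 48/5 + X)
m(19)*(293 + n(18)) = (9 + 19)*(293 + (48/5 + 18)) = 28*(293 + 138/5) = 28*(1603/5) = 44884/5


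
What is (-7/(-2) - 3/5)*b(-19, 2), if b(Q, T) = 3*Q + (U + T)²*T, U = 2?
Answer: -145/2 ≈ -72.500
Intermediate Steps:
b(Q, T) = 3*Q + T*(2 + T)² (b(Q, T) = 3*Q + (2 + T)²*T = 3*Q + T*(2 + T)²)
(-7/(-2) - 3/5)*b(-19, 2) = (-7/(-2) - 3/5)*(3*(-19) + 2*(2 + 2)²) = (-7*(-½) - 3*⅕)*(-57 + 2*4²) = (7/2 - ⅗)*(-57 + 2*16) = 29*(-57 + 32)/10 = (29/10)*(-25) = -145/2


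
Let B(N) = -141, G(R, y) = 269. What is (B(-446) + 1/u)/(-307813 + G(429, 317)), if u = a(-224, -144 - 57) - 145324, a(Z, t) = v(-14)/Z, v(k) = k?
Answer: 327850819/715096080552 ≈ 0.00045847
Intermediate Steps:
a(Z, t) = -14/Z
u = -2325183/16 (u = -14/(-224) - 145324 = -14*(-1/224) - 145324 = 1/16 - 145324 = -2325183/16 ≈ -1.4532e+5)
(B(-446) + 1/u)/(-307813 + G(429, 317)) = (-141 + 1/(-2325183/16))/(-307813 + 269) = (-141 - 16/2325183)/(-307544) = -327850819/2325183*(-1/307544) = 327850819/715096080552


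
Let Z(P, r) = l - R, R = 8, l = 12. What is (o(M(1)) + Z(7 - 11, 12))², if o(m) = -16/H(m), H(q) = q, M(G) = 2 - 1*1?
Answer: 144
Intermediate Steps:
M(G) = 1 (M(G) = 2 - 1 = 1)
Z(P, r) = 4 (Z(P, r) = 12 - 1*8 = 12 - 8 = 4)
o(m) = -16/m
(o(M(1)) + Z(7 - 11, 12))² = (-16/1 + 4)² = (-16*1 + 4)² = (-16 + 4)² = (-12)² = 144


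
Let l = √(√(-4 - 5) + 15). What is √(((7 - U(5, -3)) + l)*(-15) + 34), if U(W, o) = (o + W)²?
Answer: √(-11 - 15*√3*√(5 + I)) ≈ 0.34671 - 8.3368*I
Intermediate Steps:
U(W, o) = (W + o)²
l = √(15 + 3*I) (l = √(√(-9) + 15) = √(3*I + 15) = √(15 + 3*I) ≈ 3.8921 + 0.3854*I)
√(((7 - U(5, -3)) + l)*(-15) + 34) = √(((7 - (5 - 3)²) + √(15 + 3*I))*(-15) + 34) = √(((7 - 1*2²) + √(15 + 3*I))*(-15) + 34) = √(((7 - 1*4) + √(15 + 3*I))*(-15) + 34) = √(((7 - 4) + √(15 + 3*I))*(-15) + 34) = √((3 + √(15 + 3*I))*(-15) + 34) = √((-45 - 15*√(15 + 3*I)) + 34) = √(-11 - 15*√(15 + 3*I))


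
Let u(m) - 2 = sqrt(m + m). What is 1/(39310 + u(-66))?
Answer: 3276/128786123 - I*sqrt(33)/772716738 ≈ 2.5438e-5 - 7.4342e-9*I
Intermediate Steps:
u(m) = 2 + sqrt(2)*sqrt(m) (u(m) = 2 + sqrt(m + m) = 2 + sqrt(2*m) = 2 + sqrt(2)*sqrt(m))
1/(39310 + u(-66)) = 1/(39310 + (2 + sqrt(2)*sqrt(-66))) = 1/(39310 + (2 + sqrt(2)*(I*sqrt(66)))) = 1/(39310 + (2 + 2*I*sqrt(33))) = 1/(39312 + 2*I*sqrt(33))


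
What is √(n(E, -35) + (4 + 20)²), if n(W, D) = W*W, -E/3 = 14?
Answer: 6*√65 ≈ 48.374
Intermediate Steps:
E = -42 (E = -3*14 = -42)
n(W, D) = W²
√(n(E, -35) + (4 + 20)²) = √((-42)² + (4 + 20)²) = √(1764 + 24²) = √(1764 + 576) = √2340 = 6*√65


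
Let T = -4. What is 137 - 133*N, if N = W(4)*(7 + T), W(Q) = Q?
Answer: -1459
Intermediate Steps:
N = 12 (N = 4*(7 - 4) = 4*3 = 12)
137 - 133*N = 137 - 133*12 = 137 - 1596 = -1459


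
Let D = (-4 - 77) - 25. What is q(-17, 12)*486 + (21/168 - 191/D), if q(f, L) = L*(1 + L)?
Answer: 32146801/424 ≈ 75818.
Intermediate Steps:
D = -106 (D = -81 - 25 = -106)
q(-17, 12)*486 + (21/168 - 191/D) = (12*(1 + 12))*486 + (21/168 - 191/(-106)) = (12*13)*486 + (21*(1/168) - 191*(-1/106)) = 156*486 + (⅛ + 191/106) = 75816 + 817/424 = 32146801/424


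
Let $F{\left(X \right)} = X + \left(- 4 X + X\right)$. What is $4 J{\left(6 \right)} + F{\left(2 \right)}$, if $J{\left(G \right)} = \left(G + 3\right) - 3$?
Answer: $20$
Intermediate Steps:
$J{\left(G \right)} = G$ ($J{\left(G \right)} = \left(3 + G\right) - 3 = G$)
$F{\left(X \right)} = - 2 X$ ($F{\left(X \right)} = X - 3 X = - 2 X$)
$4 J{\left(6 \right)} + F{\left(2 \right)} = 4 \cdot 6 - 4 = 24 - 4 = 20$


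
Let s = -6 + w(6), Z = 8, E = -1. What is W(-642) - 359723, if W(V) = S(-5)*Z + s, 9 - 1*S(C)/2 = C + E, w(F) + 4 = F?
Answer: -359487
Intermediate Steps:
w(F) = -4 + F
S(C) = 20 - 2*C (S(C) = 18 - 2*(C - 1) = 18 - 2*(-1 + C) = 18 + (2 - 2*C) = 20 - 2*C)
s = -4 (s = -6 + (-4 + 6) = -6 + 2 = -4)
W(V) = 236 (W(V) = (20 - 2*(-5))*8 - 4 = (20 + 10)*8 - 4 = 30*8 - 4 = 240 - 4 = 236)
W(-642) - 359723 = 236 - 359723 = -359487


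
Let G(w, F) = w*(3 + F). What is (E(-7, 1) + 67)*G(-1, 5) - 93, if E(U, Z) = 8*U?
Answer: -181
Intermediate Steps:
(E(-7, 1) + 67)*G(-1, 5) - 93 = (8*(-7) + 67)*(-(3 + 5)) - 93 = (-56 + 67)*(-1*8) - 93 = 11*(-8) - 93 = -88 - 93 = -181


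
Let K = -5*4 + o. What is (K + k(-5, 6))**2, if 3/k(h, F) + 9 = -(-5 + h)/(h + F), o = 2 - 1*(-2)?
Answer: 169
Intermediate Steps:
o = 4 (o = 2 + 2 = 4)
K = -16 (K = -5*4 + 4 = -20 + 4 = -16)
k(h, F) = 3/(-9 - (-5 + h)/(F + h)) (k(h, F) = 3/(-9 - (-5 + h)/(h + F)) = 3/(-9 - (-5 + h)/(F + h)))
(K + k(-5, 6))**2 = (-16 + 3*(-1*6 - 1*(-5))/(-5 + 9*6 + 10*(-5)))**2 = (-16 + 3*(-6 + 5)/(-5 + 54 - 50))**2 = (-16 + 3*(-1)/(-1))**2 = (-16 + 3*(-1)*(-1))**2 = (-16 + 3)**2 = (-13)**2 = 169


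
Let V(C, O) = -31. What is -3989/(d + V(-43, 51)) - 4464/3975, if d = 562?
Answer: -6075553/703575 ≈ -8.6353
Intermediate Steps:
-3989/(d + V(-43, 51)) - 4464/3975 = -3989/(562 - 31) - 4464/3975 = -3989/531 - 4464*1/3975 = -3989*1/531 - 1488/1325 = -3989/531 - 1488/1325 = -6075553/703575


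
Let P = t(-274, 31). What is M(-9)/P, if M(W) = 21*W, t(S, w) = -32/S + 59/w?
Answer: -802683/8579 ≈ -93.564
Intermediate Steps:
P = 8579/4247 (P = -32/(-274) + 59/31 = -32*(-1/274) + 59*(1/31) = 16/137 + 59/31 = 8579/4247 ≈ 2.0200)
M(-9)/P = (21*(-9))/(8579/4247) = -189*4247/8579 = -802683/8579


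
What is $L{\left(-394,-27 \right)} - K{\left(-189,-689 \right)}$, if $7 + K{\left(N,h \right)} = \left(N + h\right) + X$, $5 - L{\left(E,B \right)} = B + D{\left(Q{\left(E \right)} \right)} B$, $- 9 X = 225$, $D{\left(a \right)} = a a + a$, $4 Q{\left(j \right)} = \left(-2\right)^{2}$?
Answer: $996$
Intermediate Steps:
$Q{\left(j \right)} = 1$ ($Q{\left(j \right)} = \frac{\left(-2\right)^{2}}{4} = \frac{1}{4} \cdot 4 = 1$)
$D{\left(a \right)} = a + a^{2}$ ($D{\left(a \right)} = a^{2} + a = a + a^{2}$)
$X = -25$ ($X = \left(- \frac{1}{9}\right) 225 = -25$)
$L{\left(E,B \right)} = 5 - 3 B$ ($L{\left(E,B \right)} = 5 - \left(B + 1 \left(1 + 1\right) B\right) = 5 - \left(B + 1 \cdot 2 B\right) = 5 - \left(B + 2 B\right) = 5 - 3 B$)
$K{\left(N,h \right)} = -32 + N + h$ ($K{\left(N,h \right)} = -7 - \left(25 - N - h\right) = -7 + \left(-25 + N + h\right) = -32 + N + h$)
$L{\left(-394,-27 \right)} - K{\left(-189,-689 \right)} = \left(5 - -81\right) - \left(-32 - 189 - 689\right) = \left(5 + 81\right) - -910 = 86 + 910 = 996$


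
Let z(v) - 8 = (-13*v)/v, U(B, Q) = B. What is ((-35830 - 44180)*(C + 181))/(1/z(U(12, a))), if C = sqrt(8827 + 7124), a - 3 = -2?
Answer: 72409050 + 400050*sqrt(15951) ≈ 1.2293e+8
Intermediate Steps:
a = 1 (a = 3 - 2 = 1)
C = sqrt(15951) ≈ 126.30
z(v) = -5 (z(v) = 8 + (-13*v)/v = 8 - 13 = -5)
((-35830 - 44180)*(C + 181))/(1/z(U(12, a))) = ((-35830 - 44180)*(sqrt(15951) + 181))/(1/(-5)) = (-80010*(181 + sqrt(15951)))/(-1/5) = (-14481810 - 80010*sqrt(15951))*(-5) = 72409050 + 400050*sqrt(15951)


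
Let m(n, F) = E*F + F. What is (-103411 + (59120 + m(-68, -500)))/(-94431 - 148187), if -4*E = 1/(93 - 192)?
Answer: 2217217/12009591 ≈ 0.18462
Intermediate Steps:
E = 1/396 (E = -1/(4*(93 - 192)) = -¼/(-99) = -¼*(-1/99) = 1/396 ≈ 0.0025253)
m(n, F) = 397*F/396 (m(n, F) = F/396 + F = 397*F/396)
(-103411 + (59120 + m(-68, -500)))/(-94431 - 148187) = (-103411 + (59120 + (397/396)*(-500)))/(-94431 - 148187) = (-103411 + (59120 - 49625/99))/(-242618) = (-103411 + 5803255/99)*(-1/242618) = -4434434/99*(-1/242618) = 2217217/12009591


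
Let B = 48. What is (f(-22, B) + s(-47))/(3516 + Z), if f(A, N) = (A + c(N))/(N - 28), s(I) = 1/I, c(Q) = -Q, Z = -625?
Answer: -331/271754 ≈ -0.0012180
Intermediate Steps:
f(A, N) = (A - N)/(-28 + N) (f(A, N) = (A - N)/(N - 28) = (A - N)/(-28 + N))
(f(-22, B) + s(-47))/(3516 + Z) = ((-22 - 1*48)/(-28 + 48) + 1/(-47))/(3516 - 625) = ((-22 - 48)/20 - 1/47)/2891 = ((1/20)*(-70) - 1/47)*(1/2891) = (-7/2 - 1/47)*(1/2891) = -331/94*1/2891 = -331/271754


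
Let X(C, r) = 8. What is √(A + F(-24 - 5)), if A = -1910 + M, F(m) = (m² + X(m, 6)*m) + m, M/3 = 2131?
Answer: √5063 ≈ 71.155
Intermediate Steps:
M = 6393 (M = 3*2131 = 6393)
F(m) = m² + 9*m (F(m) = (m² + 8*m) + m = m² + 9*m)
A = 4483 (A = -1910 + 6393 = 4483)
√(A + F(-24 - 5)) = √(4483 + (-24 - 5)*(9 + (-24 - 5))) = √(4483 - 29*(9 - 29)) = √(4483 - 29*(-20)) = √(4483 + 580) = √5063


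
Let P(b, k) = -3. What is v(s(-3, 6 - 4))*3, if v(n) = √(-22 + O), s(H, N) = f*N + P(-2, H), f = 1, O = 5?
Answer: 3*I*√17 ≈ 12.369*I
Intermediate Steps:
s(H, N) = -3 + N (s(H, N) = 1*N - 3 = N - 3 = -3 + N)
v(n) = I*√17 (v(n) = √(-22 + 5) = √(-17) = I*√17)
v(s(-3, 6 - 4))*3 = (I*√17)*3 = 3*I*√17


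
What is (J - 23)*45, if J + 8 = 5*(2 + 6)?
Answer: 405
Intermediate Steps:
J = 32 (J = -8 + 5*(2 + 6) = -8 + 5*8 = -8 + 40 = 32)
(J - 23)*45 = (32 - 23)*45 = 9*45 = 405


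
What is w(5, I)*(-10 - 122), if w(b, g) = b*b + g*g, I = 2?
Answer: -3828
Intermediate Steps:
w(b, g) = b² + g²
w(5, I)*(-10 - 122) = (5² + 2²)*(-10 - 122) = (25 + 4)*(-132) = 29*(-132) = -3828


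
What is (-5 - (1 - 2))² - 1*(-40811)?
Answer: 40827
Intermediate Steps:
(-5 - (1 - 2))² - 1*(-40811) = (-5 - 1*(-1))² + 40811 = (-5 + 1)² + 40811 = (-4)² + 40811 = 16 + 40811 = 40827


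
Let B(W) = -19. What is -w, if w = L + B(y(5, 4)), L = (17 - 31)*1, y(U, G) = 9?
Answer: 33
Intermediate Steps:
L = -14 (L = -14*1 = -14)
w = -33 (w = -14 - 19 = -33)
-w = -1*(-33) = 33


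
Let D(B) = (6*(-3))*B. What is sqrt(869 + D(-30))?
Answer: sqrt(1409) ≈ 37.537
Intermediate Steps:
D(B) = -18*B
sqrt(869 + D(-30)) = sqrt(869 - 18*(-30)) = sqrt(869 + 540) = sqrt(1409)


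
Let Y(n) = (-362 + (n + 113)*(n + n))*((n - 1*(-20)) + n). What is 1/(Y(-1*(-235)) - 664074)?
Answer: 1/79302946 ≈ 1.2610e-8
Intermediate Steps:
Y(n) = (-362 + 2*n*(113 + n))*(20 + 2*n) (Y(n) = (-362 + (113 + n)*(2*n))*((n + 20) + n) = (-362 + 2*n*(113 + n))*((20 + n) + n) = (-362 + 2*n*(113 + n))*(20 + 2*n))
1/(Y(-1*(-235)) - 664074) = 1/((-7240 + 4*(-1*(-235))³ + 492*(-1*(-235))² + 3796*(-1*(-235))) - 664074) = 1/((-7240 + 4*235³ + 492*235² + 3796*235) - 664074) = 1/((-7240 + 4*12977875 + 492*55225 + 892060) - 664074) = 1/((-7240 + 51911500 + 27170700 + 892060) - 664074) = 1/(79967020 - 664074) = 1/79302946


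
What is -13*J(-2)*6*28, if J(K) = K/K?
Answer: -2184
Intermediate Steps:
J(K) = 1
-13*J(-2)*6*28 = -13*6*28 = -78*28 = -2184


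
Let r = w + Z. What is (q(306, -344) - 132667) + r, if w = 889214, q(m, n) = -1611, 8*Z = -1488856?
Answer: 568829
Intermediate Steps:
Z = -186107 (Z = (⅛)*(-1488856) = -186107)
r = 703107 (r = 889214 - 186107 = 703107)
(q(306, -344) - 132667) + r = (-1611 - 132667) + 703107 = -134278 + 703107 = 568829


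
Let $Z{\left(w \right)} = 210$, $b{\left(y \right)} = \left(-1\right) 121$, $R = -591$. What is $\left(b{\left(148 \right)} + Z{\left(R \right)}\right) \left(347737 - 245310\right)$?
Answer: $9116003$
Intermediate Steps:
$b{\left(y \right)} = -121$
$\left(b{\left(148 \right)} + Z{\left(R \right)}\right) \left(347737 - 245310\right) = \left(-121 + 210\right) \left(347737 - 245310\right) = 89 \cdot 102427 = 9116003$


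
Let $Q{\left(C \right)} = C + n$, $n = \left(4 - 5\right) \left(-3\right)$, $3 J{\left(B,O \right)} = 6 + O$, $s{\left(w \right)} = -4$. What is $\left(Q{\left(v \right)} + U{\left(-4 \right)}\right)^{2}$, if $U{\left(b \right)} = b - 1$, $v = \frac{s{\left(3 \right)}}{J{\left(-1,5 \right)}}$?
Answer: $\frac{1156}{121} \approx 9.5537$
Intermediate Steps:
$J{\left(B,O \right)} = 2 + \frac{O}{3}$ ($J{\left(B,O \right)} = \frac{6 + O}{3} = 2 + \frac{O}{3}$)
$v = - \frac{12}{11}$ ($v = - \frac{4}{2 + \frac{1}{3} \cdot 5} = - \frac{4}{2 + \frac{5}{3}} = - \frac{4}{\frac{11}{3}} = \left(-4\right) \frac{3}{11} = - \frac{12}{11} \approx -1.0909$)
$U{\left(b \right)} = -1 + b$ ($U{\left(b \right)} = b - 1 = -1 + b$)
$n = 3$ ($n = \left(-1\right) \left(-3\right) = 3$)
$Q{\left(C \right)} = 3 + C$ ($Q{\left(C \right)} = C + 3 = 3 + C$)
$\left(Q{\left(v \right)} + U{\left(-4 \right)}\right)^{2} = \left(\left(3 - \frac{12}{11}\right) - 5\right)^{2} = \left(\frac{21}{11} - 5\right)^{2} = \left(- \frac{34}{11}\right)^{2} = \frac{1156}{121}$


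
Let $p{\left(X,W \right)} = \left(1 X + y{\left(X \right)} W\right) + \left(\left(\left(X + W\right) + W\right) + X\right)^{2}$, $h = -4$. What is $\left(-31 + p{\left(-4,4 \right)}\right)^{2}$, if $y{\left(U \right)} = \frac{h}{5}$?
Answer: $\frac{36481}{25} \approx 1459.2$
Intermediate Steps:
$y{\left(U \right)} = - \frac{4}{5}$
$p{\left(X,W \right)} = X + \left(2 W + 2 X\right)^{2} - \frac{4 W}{5}$ ($p{\left(X,W \right)} = \left(1 X - \frac{4 W}{5}\right) + \left(\left(\left(X + W\right) + W\right) + X\right)^{2} = \left(X - \frac{4 W}{5}\right) + \left(\left(\left(W + X\right) + W\right) + X\right)^{2} = \left(X - \frac{4 W}{5}\right) + \left(\left(X + 2 W\right) + X\right)^{2} = \left(X - \frac{4 W}{5}\right) + \left(2 W + 2 X\right)^{2} = X + \left(2 W + 2 X\right)^{2} - \frac{4 W}{5}$)
$\left(-31 + p{\left(-4,4 \right)}\right)^{2} = \left(-31 - \left(\frac{36}{5} - 4 \left(4 - 4\right)^{2}\right)\right)^{2} = \left(-31 - \left(\frac{36}{5} + 0\right)\right)^{2} = \left(-31 - \frac{36}{5}\right)^{2} = \left(- \frac{191}{5}\right)^{2} = \frac{36481}{25}$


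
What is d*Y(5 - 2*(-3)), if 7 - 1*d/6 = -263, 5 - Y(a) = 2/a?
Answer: 85860/11 ≈ 7805.5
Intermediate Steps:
Y(a) = 5 - 2/a
d = 1620 (d = 42 - 6*(-263) = 42 + 1578 = 1620)
d*Y(5 - 2*(-3)) = 1620*(5 - 2/(5 - 2*(-3))) = 1620*(5 - 2/(5 + 6)) = 1620*(5 - 2/11) = 1620*(53/11) = 85860/11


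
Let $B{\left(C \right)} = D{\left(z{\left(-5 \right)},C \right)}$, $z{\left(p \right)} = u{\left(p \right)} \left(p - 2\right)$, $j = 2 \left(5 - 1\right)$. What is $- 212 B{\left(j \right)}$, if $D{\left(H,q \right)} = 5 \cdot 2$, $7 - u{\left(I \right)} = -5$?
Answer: $-2120$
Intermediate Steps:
$u{\left(I \right)} = 12$ ($u{\left(I \right)} = 7 - -5 = 7 + 5 = 12$)
$j = 8$ ($j = 2 \cdot 4 = 8$)
$z{\left(p \right)} = -24 + 12 p$ ($z{\left(p \right)} = 12 \left(p - 2\right) = 12 \left(-2 + p\right) = -24 + 12 p$)
$D{\left(H,q \right)} = 10$
$B{\left(C \right)} = 10$
$- 212 B{\left(j \right)} = \left(-212\right) 10 = -2120$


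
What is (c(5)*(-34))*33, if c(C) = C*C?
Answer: -28050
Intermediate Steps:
c(C) = C²
(c(5)*(-34))*33 = (5²*(-34))*33 = (25*(-34))*33 = -850*33 = -28050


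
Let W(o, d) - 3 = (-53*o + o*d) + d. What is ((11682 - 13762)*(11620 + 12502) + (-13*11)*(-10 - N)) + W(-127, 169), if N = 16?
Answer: -50184602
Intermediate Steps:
W(o, d) = 3 + d - 53*o + d*o (W(o, d) = 3 + ((-53*o + o*d) + d) = 3 + ((-53*o + d*o) + d) = 3 + (d - 53*o + d*o) = 3 + d - 53*o + d*o)
((11682 - 13762)*(11620 + 12502) + (-13*11)*(-10 - N)) + W(-127, 169) = ((11682 - 13762)*(11620 + 12502) + (-13*11)*(-10 - 1*16)) + (3 + 169 - 53*(-127) + 169*(-127)) = (-2080*24122 - 143*(-10 - 16)) + (3 + 169 + 6731 - 21463) = (-50173760 - 143*(-26)) - 14560 = (-50173760 + 3718) - 14560 = -50170042 - 14560 = -50184602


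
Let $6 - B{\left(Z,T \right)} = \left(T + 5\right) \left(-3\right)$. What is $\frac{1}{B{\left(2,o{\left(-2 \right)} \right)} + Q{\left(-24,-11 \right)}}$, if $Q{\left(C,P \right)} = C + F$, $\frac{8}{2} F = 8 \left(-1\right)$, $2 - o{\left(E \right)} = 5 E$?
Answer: $\frac{1}{31} \approx 0.032258$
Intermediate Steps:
$o{\left(E \right)} = 2 - 5 E$
$F = -2$ ($F = \frac{8 \left(-1\right)}{4} = \frac{1}{4} \left(-8\right) = -2$)
$B{\left(Z,T \right)} = 21 + 3 T$ ($B{\left(Z,T \right)} = 6 - \left(T + 5\right) \left(-3\right) = 6 - \left(5 + T\right) \left(-3\right) = 6 - \left(-15 - 3 T\right) = 6 + \left(15 + 3 T\right) = 21 + 3 T$)
$Q{\left(C,P \right)} = -2 + C$ ($Q{\left(C,P \right)} = C - 2 = -2 + C$)
$\frac{1}{B{\left(2,o{\left(-2 \right)} \right)} + Q{\left(-24,-11 \right)}} = \frac{1}{\left(21 + 3 \left(2 - -10\right)\right) - 26} = \frac{1}{\left(21 + 3 \left(2 + 10\right)\right) - 26} = \frac{1}{\left(21 + 3 \cdot 12\right) - 26} = \frac{1}{\left(21 + 36\right) - 26} = \frac{1}{57 - 26} = \frac{1}{31}$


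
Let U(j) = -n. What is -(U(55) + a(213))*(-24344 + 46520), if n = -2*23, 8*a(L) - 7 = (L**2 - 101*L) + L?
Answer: -67758768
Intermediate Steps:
a(L) = 7/8 - 25*L/2 + L**2/8 (a(L) = 7/8 + ((L**2 - 101*L) + L)/8 = 7/8 + (L**2 - 100*L)/8 = 7/8 + (-25*L/2 + L**2/8) = 7/8 - 25*L/2 + L**2/8)
n = -46
U(j) = 46 (U(j) = -1*(-46) = 46)
-(U(55) + a(213))*(-24344 + 46520) = -(46 + (7/8 - 25/2*213 + (1/8)*213**2))*(-24344 + 46520) = -(46 + (7/8 - 5325/2 + (1/8)*45369))*22176 = -(46 + (7/8 - 5325/2 + 45369/8))*22176 = -(46 + 6019/2)*22176 = -6111*22176/2 = -1*67758768 = -67758768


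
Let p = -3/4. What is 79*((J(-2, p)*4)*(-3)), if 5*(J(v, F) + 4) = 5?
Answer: 2844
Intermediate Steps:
p = -¾ (p = -3*¼ = -¾ ≈ -0.75000)
J(v, F) = -3 (J(v, F) = -4 + (⅕)*5 = -4 + 1 = -3)
79*((J(-2, p)*4)*(-3)) = 79*(-3*4*(-3)) = 79*(-12*(-3)) = 79*36 = 2844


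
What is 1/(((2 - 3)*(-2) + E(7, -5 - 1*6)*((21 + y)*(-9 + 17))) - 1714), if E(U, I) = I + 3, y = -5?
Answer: -1/2736 ≈ -0.00036550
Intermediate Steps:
E(U, I) = 3 + I
1/(((2 - 3)*(-2) + E(7, -5 - 1*6)*((21 + y)*(-9 + 17))) - 1714) = 1/(((2 - 3)*(-2) + (3 + (-5 - 1*6))*((21 - 5)*(-9 + 17))) - 1714) = 1/((-1*(-2) + (3 + (-5 - 6))*(16*8)) - 1714) = 1/((2 + (3 - 11)*128) - 1714) = 1/((2 - 8*128) - 1714) = 1/((2 - 1024) - 1714) = 1/(-1022 - 1714) = 1/(-2736) = -1/2736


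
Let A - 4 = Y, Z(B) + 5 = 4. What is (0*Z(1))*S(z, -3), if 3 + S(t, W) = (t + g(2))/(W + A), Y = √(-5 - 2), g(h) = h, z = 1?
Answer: 0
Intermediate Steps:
Z(B) = -1 (Z(B) = -5 + 4 = -1)
Y = I*√7 (Y = √(-7) = I*√7 ≈ 2.6458*I)
A = 4 + I*√7 ≈ 4.0 + 2.6458*I
S(t, W) = -3 + (2 + t)/(4 + W + I*√7) (S(t, W) = -3 + (t + 2)/(W + (4 + I*√7)) = -3 + (2 + t)/(4 + W + I*√7))
(0*Z(1))*S(z, -3) = (0*(-1))*((-10 + 1 - 3*(-3) - 3*I*√7)/(4 - 3 + I*√7)) = 0*((-10 + 1 + 9 - 3*I*√7)/(1 + I*√7)) = 0*((-3*I*√7)/(1 + I*√7)) = 0*(-3*I*√7/(1 + I*√7)) = 0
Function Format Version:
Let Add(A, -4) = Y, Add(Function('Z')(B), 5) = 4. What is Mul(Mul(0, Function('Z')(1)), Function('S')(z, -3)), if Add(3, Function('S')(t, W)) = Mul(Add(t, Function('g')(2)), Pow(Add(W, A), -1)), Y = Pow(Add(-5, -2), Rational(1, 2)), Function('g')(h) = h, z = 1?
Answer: 0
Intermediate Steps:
Function('Z')(B) = -1 (Function('Z')(B) = Add(-5, 4) = -1)
Y = Mul(I, Pow(7, Rational(1, 2))) (Y = Pow(-7, Rational(1, 2)) = Mul(I, Pow(7, Rational(1, 2))) ≈ Mul(2.6458, I))
A = Add(4, Mul(I, Pow(7, Rational(1, 2)))) ≈ Add(4.0000, Mul(2.6458, I))
Function('S')(t, W) = Add(-3, Mul(Pow(Add(4, W, Mul(I, Pow(7, Rational(1, 2)))), -1), Add(2, t))) (Function('S')(t, W) = Add(-3, Mul(Add(t, 2), Pow(Add(W, Add(4, Mul(I, Pow(7, Rational(1, 2))))), -1))) = Add(-3, Mul(Add(2, t), Pow(Add(4, W, Mul(I, Pow(7, Rational(1, 2)))), -1))) = Add(-3, Mul(Pow(Add(4, W, Mul(I, Pow(7, Rational(1, 2)))), -1), Add(2, t))))
Mul(Mul(0, Function('Z')(1)), Function('S')(z, -3)) = Mul(Mul(0, -1), Mul(Pow(Add(4, -3, Mul(I, Pow(7, Rational(1, 2)))), -1), Add(-10, 1, Mul(-3, -3), Mul(-3, I, Pow(7, Rational(1, 2)))))) = Mul(0, Mul(Pow(Add(1, Mul(I, Pow(7, Rational(1, 2)))), -1), Add(-10, 1, 9, Mul(-3, I, Pow(7, Rational(1, 2)))))) = Mul(0, Mul(Pow(Add(1, Mul(I, Pow(7, Rational(1, 2)))), -1), Mul(-3, I, Pow(7, Rational(1, 2))))) = Mul(0, Mul(-3, I, Pow(7, Rational(1, 2)), Pow(Add(1, Mul(I, Pow(7, Rational(1, 2)))), -1))) = 0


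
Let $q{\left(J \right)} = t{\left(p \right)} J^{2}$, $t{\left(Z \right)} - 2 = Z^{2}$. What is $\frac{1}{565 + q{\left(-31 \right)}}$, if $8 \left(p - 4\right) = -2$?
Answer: $\frac{16}{256017} \approx 6.2496 \cdot 10^{-5}$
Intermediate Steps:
$p = \frac{15}{4}$ ($p = 4 + \frac{1}{8} \left(-2\right) = 4 - \frac{1}{4} = \frac{15}{4} \approx 3.75$)
$t{\left(Z \right)} = 2 + Z^{2}$
$q{\left(J \right)} = \frac{257 J^{2}}{16}$ ($q{\left(J \right)} = \left(2 + \left(\frac{15}{4}\right)^{2}\right) J^{2} = \left(2 + \frac{225}{16}\right) J^{2} = \frac{257 J^{2}}{16}$)
$\frac{1}{565 + q{\left(-31 \right)}} = \frac{1}{565 + \frac{257 \left(-31\right)^{2}}{16}} = \frac{1}{565 + \frac{257}{16} \cdot 961} = \frac{1}{565 + \frac{246977}{16}} = \frac{1}{\frac{256017}{16}} = \frac{16}{256017}$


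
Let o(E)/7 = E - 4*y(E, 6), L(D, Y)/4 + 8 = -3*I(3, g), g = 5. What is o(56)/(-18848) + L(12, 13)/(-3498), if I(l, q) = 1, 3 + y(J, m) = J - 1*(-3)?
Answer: 28085/374604 ≈ 0.074973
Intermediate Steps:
y(J, m) = J (y(J, m) = -3 + (J - 1*(-3)) = -3 + (J + 3) = -3 + (3 + J) = J)
L(D, Y) = -44 (L(D, Y) = -32 + 4*(-3*1) = -32 + 4*(-3) = -32 - 12 = -44)
o(E) = -21*E (o(E) = 7*(E - 4*E) = 7*(-3*E) = -21*E)
o(56)/(-18848) + L(12, 13)/(-3498) = -21*56/(-18848) - 44/(-3498) = -1176*(-1/18848) - 44*(-1/3498) = 147/2356 + 2/159 = 28085/374604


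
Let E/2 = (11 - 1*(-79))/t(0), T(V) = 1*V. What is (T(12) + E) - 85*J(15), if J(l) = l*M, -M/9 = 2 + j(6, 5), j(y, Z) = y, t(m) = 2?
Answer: 91902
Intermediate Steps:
T(V) = V
E = 90 (E = 2*((11 - 1*(-79))/2) = 2*((11 + 79)*(½)) = 2*(90*(½)) = 2*45 = 90)
M = -72 (M = -9*(2 + 6) = -9*8 = -72)
J(l) = -72*l (J(l) = l*(-72) = -72*l)
(T(12) + E) - 85*J(15) = (12 + 90) - (-6120)*15 = 102 - 85*(-1080) = 102 + 91800 = 91902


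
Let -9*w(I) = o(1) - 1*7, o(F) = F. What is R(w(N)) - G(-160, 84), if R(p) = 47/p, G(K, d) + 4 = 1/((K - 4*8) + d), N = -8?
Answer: 8047/108 ≈ 74.509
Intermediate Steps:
G(K, d) = -4 + 1/(-32 + K + d) (G(K, d) = -4 + 1/((K - 4*8) + d) = -4 + 1/((K - 32) + d) = -4 + 1/((-32 + K) + d) = -4 + 1/(-32 + K + d))
w(I) = 2/3 (w(I) = -(1 - 1*7)/9 = -(1 - 7)/9 = -1/9*(-6) = 2/3)
R(w(N)) - G(-160, 84) = 47/(2/3) - (129 - 4*(-160) - 4*84)/(-32 - 160 + 84) = 47*(3/2) - (129 + 640 - 336)/(-108) = 141/2 - (-1)*433/108 = 141/2 - 1*(-433/108) = 141/2 + 433/108 = 8047/108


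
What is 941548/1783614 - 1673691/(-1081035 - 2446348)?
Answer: 3153209554079/3145744851081 ≈ 1.0024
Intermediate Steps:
941548/1783614 - 1673691/(-1081035 - 2446348) = 941548*(1/1783614) - 1673691/(-3527383) = 470774/891807 - 1673691*(-1/3527383) = 470774/891807 + 1673691/3527383 = 3153209554079/3145744851081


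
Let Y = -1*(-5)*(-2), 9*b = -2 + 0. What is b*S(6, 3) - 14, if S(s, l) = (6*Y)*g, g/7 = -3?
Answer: -294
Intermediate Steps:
g = -21 (g = 7*(-3) = -21)
b = -2/9 (b = (-2 + 0)/9 = (⅑)*(-2) = -2/9 ≈ -0.22222)
Y = -10 (Y = 5*(-2) = -10)
S(s, l) = 1260 (S(s, l) = (6*(-10))*(-21) = -60*(-21) = 1260)
b*S(6, 3) - 14 = -2/9*1260 - 14 = -280 - 14 = -294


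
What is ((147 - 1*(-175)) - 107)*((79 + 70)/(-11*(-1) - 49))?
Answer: -32035/38 ≈ -843.03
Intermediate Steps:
((147 - 1*(-175)) - 107)*((79 + 70)/(-11*(-1) - 49)) = ((147 + 175) - 107)*(149/(11 - 49)) = (322 - 107)*(149/(-38)) = 215*(149*(-1/38)) = 215*(-149/38) = -32035/38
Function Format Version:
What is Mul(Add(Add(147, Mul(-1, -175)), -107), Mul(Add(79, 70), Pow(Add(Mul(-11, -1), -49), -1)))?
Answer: Rational(-32035, 38) ≈ -843.03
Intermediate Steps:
Mul(Add(Add(147, Mul(-1, -175)), -107), Mul(Add(79, 70), Pow(Add(Mul(-11, -1), -49), -1))) = Mul(Add(Add(147, 175), -107), Mul(149, Pow(Add(11, -49), -1))) = Mul(Add(322, -107), Mul(149, Pow(-38, -1))) = Mul(215, Mul(149, Rational(-1, 38))) = Mul(215, Rational(-149, 38)) = Rational(-32035, 38)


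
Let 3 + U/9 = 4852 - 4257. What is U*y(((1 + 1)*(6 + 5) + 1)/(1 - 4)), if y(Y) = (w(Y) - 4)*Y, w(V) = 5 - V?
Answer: -354016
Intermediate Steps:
U = 5328 (U = -27 + 9*(4852 - 4257) = -27 + 9*595 = -27 + 5355 = 5328)
y(Y) = Y*(1 - Y) (y(Y) = ((5 - Y) - 4)*Y = (1 - Y)*Y = Y*(1 - Y))
U*y(((1 + 1)*(6 + 5) + 1)/(1 - 4)) = 5328*((((1 + 1)*(6 + 5) + 1)/(1 - 4))*(1 - ((1 + 1)*(6 + 5) + 1)/(1 - 4))) = 5328*(((2*11 + 1)/(-3))*(1 - (2*11 + 1)/(-3))) = 5328*(((22 + 1)*(-1/3))*(1 - (22 + 1)*(-1)/3)) = 5328*((23*(-1/3))*(1 - 23*(-1)/3)) = 5328*(-23*(1 - 1*(-23/3))/3) = 5328*(-23*(1 + 23/3)/3) = 5328*(-23/3*26/3) = 5328*(-598/9) = -354016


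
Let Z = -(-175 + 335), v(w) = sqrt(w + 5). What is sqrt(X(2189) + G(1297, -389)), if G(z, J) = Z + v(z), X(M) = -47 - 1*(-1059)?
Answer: sqrt(852 + sqrt(1302)) ≈ 29.801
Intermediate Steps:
v(w) = sqrt(5 + w)
Z = -160 (Z = -1*160 = -160)
X(M) = 1012 (X(M) = -47 + 1059 = 1012)
G(z, J) = -160 + sqrt(5 + z)
sqrt(X(2189) + G(1297, -389)) = sqrt(1012 + (-160 + sqrt(5 + 1297))) = sqrt(1012 + (-160 + sqrt(1302))) = sqrt(852 + sqrt(1302))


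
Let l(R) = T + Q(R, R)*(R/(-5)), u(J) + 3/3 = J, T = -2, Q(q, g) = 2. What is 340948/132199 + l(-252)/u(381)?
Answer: 18765987/6609950 ≈ 2.8391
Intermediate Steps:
u(J) = -1 + J
l(R) = -2 - 2*R/5 (l(R) = -2 + 2*(R/(-5)) = -2 + 2*(R*(-⅕)) = -2 + 2*(-R/5) = -2 - 2*R/5)
340948/132199 + l(-252)/u(381) = 340948/132199 + (-2 - ⅖*(-252))/(-1 + 381) = 340948*(1/132199) + (-2 + 504/5)/380 = 340948/132199 + (494/5)*(1/380) = 340948/132199 + 13/50 = 18765987/6609950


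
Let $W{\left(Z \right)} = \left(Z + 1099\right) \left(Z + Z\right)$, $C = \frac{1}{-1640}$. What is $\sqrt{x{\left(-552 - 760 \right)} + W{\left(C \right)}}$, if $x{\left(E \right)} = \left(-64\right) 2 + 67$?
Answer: $\frac{i \sqrt{167670318}}{1640} \approx 7.8956 i$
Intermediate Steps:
$x{\left(E \right)} = -61$ ($x{\left(E \right)} = -128 + 67 = -61$)
$C = - \frac{1}{1640} \approx -0.00060976$
$W{\left(Z \right)} = 2 Z \left(1099 + Z\right)$ ($W{\left(Z \right)} = \left(1099 + Z\right) 2 Z = 2 Z \left(1099 + Z\right)$)
$\sqrt{x{\left(-552 - 760 \right)} + W{\left(C \right)}} = \sqrt{-61 + 2 \left(- \frac{1}{1640}\right) \left(1099 - \frac{1}{1640}\right)} = \sqrt{-61 + 2 \left(- \frac{1}{1640}\right) \frac{1802359}{1640}} = \sqrt{-61 - \frac{1802359}{1344800}} = \sqrt{- \frac{83835159}{1344800}} = \frac{i \sqrt{167670318}}{1640}$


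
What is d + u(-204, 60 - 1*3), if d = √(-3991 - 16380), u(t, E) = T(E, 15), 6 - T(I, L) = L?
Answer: -9 + I*√20371 ≈ -9.0 + 142.73*I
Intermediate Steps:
T(I, L) = 6 - L
u(t, E) = -9 (u(t, E) = 6 - 1*15 = 6 - 15 = -9)
d = I*√20371 (d = √(-20371) = I*√20371 ≈ 142.73*I)
d + u(-204, 60 - 1*3) = I*√20371 - 9 = -9 + I*√20371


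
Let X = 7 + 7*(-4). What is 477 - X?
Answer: 498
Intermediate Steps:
X = -21 (X = 7 - 28 = -21)
477 - X = 477 - 1*(-21) = 477 + 21 = 498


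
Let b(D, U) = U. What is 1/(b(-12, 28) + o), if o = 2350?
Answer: 1/2378 ≈ 0.00042052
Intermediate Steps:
1/(b(-12, 28) + o) = 1/(28 + 2350) = 1/2378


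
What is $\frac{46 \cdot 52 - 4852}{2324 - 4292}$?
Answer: $\frac{5}{4} \approx 1.25$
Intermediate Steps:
$\frac{46 \cdot 52 - 4852}{2324 - 4292} = \frac{2392 - 4852}{-1968} = \left(-2460\right) \left(- \frac{1}{1968}\right) = \frac{5}{4}$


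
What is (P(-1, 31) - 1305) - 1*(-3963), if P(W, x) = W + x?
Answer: 2688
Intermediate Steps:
(P(-1, 31) - 1305) - 1*(-3963) = ((-1 + 31) - 1305) - 1*(-3963) = (30 - 1305) + 3963 = -1275 + 3963 = 2688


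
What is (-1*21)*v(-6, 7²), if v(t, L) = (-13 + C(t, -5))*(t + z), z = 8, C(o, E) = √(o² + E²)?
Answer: 546 - 42*√61 ≈ 217.97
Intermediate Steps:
C(o, E) = √(E² + o²)
v(t, L) = (-13 + √(25 + t²))*(8 + t) (v(t, L) = (-13 + √((-5)² + t²))*(t + 8) = (-13 + √(25 + t²))*(8 + t))
(-1*21)*v(-6, 7²) = (-1*21)*(-104 - 13*(-6) + 8*√(25 + (-6)²) - 6*√(25 + (-6)²)) = -21*(-104 + 78 + 8*√(25 + 36) - 6*√(25 + 36)) = -21*(-104 + 78 + 8*√61 - 6*√61) = -21*(-26 + 2*√61) = 546 - 42*√61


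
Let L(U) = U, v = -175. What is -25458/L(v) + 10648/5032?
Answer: 16246007/110075 ≈ 147.59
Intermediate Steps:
-25458/L(v) + 10648/5032 = -25458/(-175) + 10648/5032 = -25458*(-1/175) + 10648*(1/5032) = 25458/175 + 1331/629 = 16246007/110075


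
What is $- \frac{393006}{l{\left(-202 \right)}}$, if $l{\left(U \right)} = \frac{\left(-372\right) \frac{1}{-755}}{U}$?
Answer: $\frac{4994778755}{31} \approx 1.6112 \cdot 10^{8}$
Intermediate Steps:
$l{\left(U \right)} = \frac{372}{755 U}$ ($l{\left(U \right)} = \frac{\left(-372\right) \left(- \frac{1}{755}\right)}{U} = \frac{372}{755 U}$)
$- \frac{393006}{l{\left(-202 \right)}} = - \frac{393006}{\frac{372}{755} \frac{1}{-202}} = - \frac{393006}{\frac{372}{755} \left(- \frac{1}{202}\right)} = - \frac{393006}{- \frac{186}{76255}} = \left(-393006\right) \left(- \frac{76255}{186}\right) = \frac{4994778755}{31}$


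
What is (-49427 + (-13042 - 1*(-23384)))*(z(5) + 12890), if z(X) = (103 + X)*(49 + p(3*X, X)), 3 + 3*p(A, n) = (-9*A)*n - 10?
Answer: 257413810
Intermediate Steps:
p(A, n) = -13/3 - 3*A*n (p(A, n) = -1 + ((-9*A)*n - 10)/3 = -1 + (-9*A*n - 10)/3 = -1 + (-10 - 9*A*n)/3 = -1 + (-10/3 - 3*A*n) = -13/3 - 3*A*n)
z(X) = (103 + X)*(134/3 - 9*X²) (z(X) = (103 + X)*(49 + (-13/3 - 3*3*X*X)) = (103 + X)*(49 + (-13/3 - 9*X²)) = (103 + X)*(134/3 - 9*X²))
(-49427 + (-13042 - 1*(-23384)))*(z(5) + 12890) = (-49427 + (-13042 - 1*(-23384)))*((13802/3 - 927*5² - 9*5³ + (134/3)*5) + 12890) = (-49427 + (-13042 + 23384))*((13802/3 - 927*25 - 9*125 + 670/3) + 12890) = (-49427 + 10342)*((13802/3 - 23175 - 1125 + 670/3) + 12890) = -39085*(-19476 + 12890) = -39085*(-6586) = 257413810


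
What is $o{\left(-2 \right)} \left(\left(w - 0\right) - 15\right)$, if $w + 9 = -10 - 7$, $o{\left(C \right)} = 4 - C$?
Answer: $-246$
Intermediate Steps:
$w = -26$ ($w = -9 - 17 = -26$)
$o{\left(-2 \right)} \left(\left(w - 0\right) - 15\right) = \left(4 - -2\right) \left(\left(-26 - 0\right) - 15\right) = \left(4 + 2\right) \left(\left(-26 + 0\right) - 15\right) = 6 \left(-26 - 15\right) = 6 \left(-41\right) = -246$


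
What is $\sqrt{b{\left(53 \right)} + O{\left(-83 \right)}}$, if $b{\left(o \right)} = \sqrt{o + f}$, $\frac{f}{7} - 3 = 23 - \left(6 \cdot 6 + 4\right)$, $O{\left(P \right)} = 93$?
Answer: $\sqrt{93 + 3 i \sqrt{5}} \approx 9.6499 + 0.34758 i$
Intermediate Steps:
$f = -98$ ($f = 21 + 7 \left(23 - \left(6 \cdot 6 + 4\right)\right) = 21 + 7 \left(23 - \left(36 + 4\right)\right) = 21 + 7 \left(23 - 40\right) = 21 + 7 \left(-17\right) = 21 - 119 = -98$)
$b{\left(o \right)} = \sqrt{-98 + o}$ ($b{\left(o \right)} = \sqrt{o - 98} = \sqrt{-98 + o}$)
$\sqrt{b{\left(53 \right)} + O{\left(-83 \right)}} = \sqrt{\sqrt{-98 + 53} + 93} = \sqrt{\sqrt{-45} + 93} = \sqrt{3 i \sqrt{5} + 93} = \sqrt{93 + 3 i \sqrt{5}}$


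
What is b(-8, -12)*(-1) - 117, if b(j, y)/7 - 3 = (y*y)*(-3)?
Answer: 2886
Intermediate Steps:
b(j, y) = 21 - 21*y² (b(j, y) = 21 + 7*((y*y)*(-3)) = 21 + 7*(y²*(-3)) = 21 + 7*(-3*y²) = 21 - 21*y²)
b(-8, -12)*(-1) - 117 = (21 - 21*(-12)²)*(-1) - 117 = (21 - 21*144)*(-1) - 117 = (21 - 3024)*(-1) - 117 = -3003*(-1) - 117 = 3003 - 117 = 2886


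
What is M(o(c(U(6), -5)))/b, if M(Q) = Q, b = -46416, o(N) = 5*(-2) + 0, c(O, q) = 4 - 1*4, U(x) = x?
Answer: 5/23208 ≈ 0.00021544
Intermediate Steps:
c(O, q) = 0 (c(O, q) = 4 - 4 = 0)
o(N) = -10 (o(N) = -10 + 0 = -10)
M(o(c(U(6), -5)))/b = -10/(-46416) = -10*(-1/46416) = 5/23208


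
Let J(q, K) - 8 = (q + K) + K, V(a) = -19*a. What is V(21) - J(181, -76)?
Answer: -436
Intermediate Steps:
J(q, K) = 8 + q + 2*K (J(q, K) = 8 + ((q + K) + K) = 8 + ((K + q) + K) = 8 + (q + 2*K) = 8 + q + 2*K)
V(21) - J(181, -76) = -19*21 - (8 + 181 + 2*(-76)) = -399 - (8 + 181 - 152) = -399 - 1*37 = -399 - 37 = -436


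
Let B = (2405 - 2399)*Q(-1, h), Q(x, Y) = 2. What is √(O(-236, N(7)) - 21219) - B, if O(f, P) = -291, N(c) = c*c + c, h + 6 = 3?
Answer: -12 + 3*I*√2390 ≈ -12.0 + 146.66*I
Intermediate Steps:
h = -3 (h = -6 + 3 = -3)
N(c) = c + c² (N(c) = c² + c = c + c²)
B = 12 (B = (2405 - 2399)*2 = 6*2 = 12)
√(O(-236, N(7)) - 21219) - B = √(-291 - 21219) - 1*12 = √(-21510) - 12 = 3*I*√2390 - 12 = -12 + 3*I*√2390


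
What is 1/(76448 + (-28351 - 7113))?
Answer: 1/40984 ≈ 2.4400e-5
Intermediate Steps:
1/(76448 + (-28351 - 7113)) = 1/(76448 - 35464) = 1/40984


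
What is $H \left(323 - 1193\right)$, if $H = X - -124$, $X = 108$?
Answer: $-201840$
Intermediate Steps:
$H = 232$ ($H = 108 - -124 = 108 + 124 = 232$)
$H \left(323 - 1193\right) = 232 \left(323 - 1193\right) = 232 \left(-870\right) = -201840$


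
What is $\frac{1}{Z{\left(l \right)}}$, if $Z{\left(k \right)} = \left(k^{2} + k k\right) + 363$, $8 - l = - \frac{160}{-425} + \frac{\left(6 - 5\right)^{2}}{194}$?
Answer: $\frac{135960050}{65135641279} \approx 0.0020873$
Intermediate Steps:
$l = \frac{125627}{16490}$ ($l = 8 - \left(- \frac{160}{-425} + \frac{\left(6 - 5\right)^{2}}{194}\right) = 8 - \left(\left(-160\right) \left(- \frac{1}{425}\right) + 1^{2} \cdot \frac{1}{194}\right) = 8 - \left(\frac{32}{85} + 1 \cdot \frac{1}{194}\right) = 8 - \left(\frac{32}{85} + \frac{1}{194}\right) = 8 - \frac{6293}{16490} = \frac{125627}{16490} \approx 7.6184$)
$Z{\left(k \right)} = 363 + 2 k^{2}$ ($Z{\left(k \right)} = \left(k^{2} + k^{2}\right) + 363 = 2 k^{2} + 363 = 363 + 2 k^{2}$)
$\frac{1}{Z{\left(l \right)}} = \frac{1}{363 + 2 \left(\frac{125627}{16490}\right)^{2}} = \frac{1}{363 + 2 \cdot \frac{15782143129}{271920100}} = \frac{1}{363 + \frac{15782143129}{135960050}} = \frac{1}{\frac{65135641279}{135960050}} = \frac{135960050}{65135641279}$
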